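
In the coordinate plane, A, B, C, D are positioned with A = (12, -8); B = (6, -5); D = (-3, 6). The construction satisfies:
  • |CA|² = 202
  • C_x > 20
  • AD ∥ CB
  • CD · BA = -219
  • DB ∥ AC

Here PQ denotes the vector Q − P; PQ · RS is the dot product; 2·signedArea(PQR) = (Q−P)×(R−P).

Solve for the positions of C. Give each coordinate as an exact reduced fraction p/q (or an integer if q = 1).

1. C_x = 21  [AD ∥ CB ∩ DB ∥ AC]
2. C_y = -19  [AD ∥ CB ∩ DB ∥ AC]
   → C = (21, -19)

C = (21, -19)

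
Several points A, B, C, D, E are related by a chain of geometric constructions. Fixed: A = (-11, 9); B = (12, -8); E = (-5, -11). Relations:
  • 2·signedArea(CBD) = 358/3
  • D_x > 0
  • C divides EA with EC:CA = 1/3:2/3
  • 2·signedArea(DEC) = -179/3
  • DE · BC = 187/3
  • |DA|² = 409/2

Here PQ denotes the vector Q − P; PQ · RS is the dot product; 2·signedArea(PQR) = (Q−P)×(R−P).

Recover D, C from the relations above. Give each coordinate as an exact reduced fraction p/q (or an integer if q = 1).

1. C_x = -7  [C divides EA with EC:CA = 1/3:2/3]
2. C_y = -13/3  [C divides EA with EC:CA = 1/3:2/3]
   → C = (-7, -13/3)
3. D_x = 1/2  [DE · BC = 187/3 ∩ 2·signedArea(DEC) = -179/3]
4. D_y = 1/2  [DE · BC = 187/3 ∩ 2·signedArea(DEC) = -179/3]
   → D = (1/2, 1/2)

C = (-7, -13/3)
D = (1/2, 1/2)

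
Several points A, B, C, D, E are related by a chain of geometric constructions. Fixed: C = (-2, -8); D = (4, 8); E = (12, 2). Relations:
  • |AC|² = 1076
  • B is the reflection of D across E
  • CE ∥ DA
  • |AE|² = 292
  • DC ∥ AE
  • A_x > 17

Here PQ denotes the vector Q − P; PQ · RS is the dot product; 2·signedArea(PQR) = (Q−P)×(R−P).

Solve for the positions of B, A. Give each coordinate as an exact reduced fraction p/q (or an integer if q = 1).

A = (18, 18)
B = (20, -4)

1. B_x = 20  [B is the reflection of D across E]
2. B_y = -4  [B is the reflection of D across E]
   → B = (20, -4)
3. A_x = 18  [DC ∥ AE ∩ CE ∥ DA]
4. A_y = 18  [DC ∥ AE ∩ CE ∥ DA]
   → A = (18, 18)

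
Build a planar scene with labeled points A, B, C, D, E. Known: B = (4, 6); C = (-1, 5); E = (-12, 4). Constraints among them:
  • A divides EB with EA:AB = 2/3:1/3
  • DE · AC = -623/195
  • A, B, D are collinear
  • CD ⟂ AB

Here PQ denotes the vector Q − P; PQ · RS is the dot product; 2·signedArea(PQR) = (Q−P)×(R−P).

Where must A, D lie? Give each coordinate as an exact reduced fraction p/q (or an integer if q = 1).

1. A_x = -4/3  [A divides EB with EA:AB = 2/3:1/3]
2. A_y = 16/3  [A divides EB with EA:AB = 2/3:1/3]
   → A = (-4/3, 16/3)
3. D_x = -68/65  [A, B, D are collinear ∩ CD ⟂ AB]
4. D_y = 349/65  [A, B, D are collinear ∩ CD ⟂ AB]
   → D = (-68/65, 349/65)

A = (-4/3, 16/3)
D = (-68/65, 349/65)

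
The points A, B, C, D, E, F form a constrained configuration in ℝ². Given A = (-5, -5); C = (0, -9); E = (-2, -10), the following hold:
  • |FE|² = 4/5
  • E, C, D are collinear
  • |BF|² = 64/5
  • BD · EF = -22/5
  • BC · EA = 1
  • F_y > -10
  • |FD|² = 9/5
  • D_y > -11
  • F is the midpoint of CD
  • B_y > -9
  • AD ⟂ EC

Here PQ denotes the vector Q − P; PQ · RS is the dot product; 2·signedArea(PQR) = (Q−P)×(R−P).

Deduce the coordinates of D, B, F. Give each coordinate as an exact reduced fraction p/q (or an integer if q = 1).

1. D_x = -12/5  [E, C, D are collinear ∩ AD ⟂ EC]
2. D_y = -51/5  [E, C, D are collinear ∩ AD ⟂ EC]
   → D = (-12/5, -51/5)
3. F_x = -6/5  [F is the midpoint of CD]
4. F_y = -48/5  [F is the midpoint of CD]
   → F = (-6/5, -48/5)
5. B_x = 2  [BD · EF = -22/5 ∩ BC · EA = 1]
6. B_y = -8  [BD · EF = -22/5 ∩ BC · EA = 1]
   → B = (2, -8)

B = (2, -8)
D = (-12/5, -51/5)
F = (-6/5, -48/5)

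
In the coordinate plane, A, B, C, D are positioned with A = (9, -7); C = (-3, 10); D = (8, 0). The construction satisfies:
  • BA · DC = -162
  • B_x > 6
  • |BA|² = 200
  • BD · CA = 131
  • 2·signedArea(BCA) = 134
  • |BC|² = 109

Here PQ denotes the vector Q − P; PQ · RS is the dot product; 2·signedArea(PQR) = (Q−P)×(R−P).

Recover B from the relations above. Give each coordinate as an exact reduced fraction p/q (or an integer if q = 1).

B = (7, 7)

1. B_x = 7  [BD · CA = 131 ∩ BA · DC = -162]
2. B_y = 7  [BD · CA = 131 ∩ BA · DC = -162]
   → B = (7, 7)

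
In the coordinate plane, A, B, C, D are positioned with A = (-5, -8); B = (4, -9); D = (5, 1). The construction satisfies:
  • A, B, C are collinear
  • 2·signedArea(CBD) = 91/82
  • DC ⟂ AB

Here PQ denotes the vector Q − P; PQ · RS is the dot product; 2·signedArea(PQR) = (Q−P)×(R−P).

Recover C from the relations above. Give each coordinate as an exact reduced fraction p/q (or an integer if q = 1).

1. C_x = 319/82  [A, B, C are collinear ∩ DC ⟂ AB]
2. C_y = -737/82  [A, B, C are collinear ∩ DC ⟂ AB]
   → C = (319/82, -737/82)

C = (319/82, -737/82)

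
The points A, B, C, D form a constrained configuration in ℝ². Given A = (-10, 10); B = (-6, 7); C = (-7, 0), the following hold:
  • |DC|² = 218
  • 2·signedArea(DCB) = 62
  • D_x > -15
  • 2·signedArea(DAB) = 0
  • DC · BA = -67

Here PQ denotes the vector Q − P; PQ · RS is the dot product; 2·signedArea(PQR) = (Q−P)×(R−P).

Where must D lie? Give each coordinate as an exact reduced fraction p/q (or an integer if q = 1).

D = (-14, 13)

1. D_x = -14  [2·signedArea(DAB) = 0 ∩ 2·signedArea(DCB) = 62]
2. D_y = 13  [2·signedArea(DAB) = 0 ∩ 2·signedArea(DCB) = 62]
   → D = (-14, 13)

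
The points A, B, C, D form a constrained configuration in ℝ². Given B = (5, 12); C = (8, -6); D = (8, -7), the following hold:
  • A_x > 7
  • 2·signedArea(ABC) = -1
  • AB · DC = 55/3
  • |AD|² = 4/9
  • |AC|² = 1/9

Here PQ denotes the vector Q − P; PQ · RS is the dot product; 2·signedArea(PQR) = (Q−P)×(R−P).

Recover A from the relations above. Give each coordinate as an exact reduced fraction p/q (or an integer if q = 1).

1. A_x = 8  [2·signedArea(ABC) = -1 ∩ AB · DC = 55/3]
2. A_y = -19/3  [2·signedArea(ABC) = -1 ∩ AB · DC = 55/3]
   → A = (8, -19/3)

A = (8, -19/3)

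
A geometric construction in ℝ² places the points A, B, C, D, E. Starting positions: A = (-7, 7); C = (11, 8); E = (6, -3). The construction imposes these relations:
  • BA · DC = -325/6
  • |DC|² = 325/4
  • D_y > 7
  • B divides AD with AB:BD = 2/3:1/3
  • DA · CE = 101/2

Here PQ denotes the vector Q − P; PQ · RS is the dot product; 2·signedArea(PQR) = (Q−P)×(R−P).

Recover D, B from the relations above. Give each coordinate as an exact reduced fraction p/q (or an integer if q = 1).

B = (-1, 22/3)
D = (2, 15/2)

1. D_x = 2  [line 5·x + 11·y + -185/2 = 0 ∩ |DC|² = 325/4]
2. D_y = 15/2  [line 5·x + 11·y + -185/2 = 0 ∩ |DC|² = 325/4]
   → D = (2, 15/2)
3. B_x = -1  [B divides AD with AB:BD = 2/3:1/3]
4. B_y = 22/3  [B divides AD with AB:BD = 2/3:1/3]
   → B = (-1, 22/3)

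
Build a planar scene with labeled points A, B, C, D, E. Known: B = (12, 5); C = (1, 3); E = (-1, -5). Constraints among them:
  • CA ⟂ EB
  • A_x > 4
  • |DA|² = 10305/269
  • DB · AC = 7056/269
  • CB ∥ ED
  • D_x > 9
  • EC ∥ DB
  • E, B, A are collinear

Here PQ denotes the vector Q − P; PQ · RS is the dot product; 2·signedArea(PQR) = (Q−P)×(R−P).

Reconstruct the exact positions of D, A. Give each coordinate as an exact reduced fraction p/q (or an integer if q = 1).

1. D_x = 10  [EC ∥ DB ∩ CB ∥ ED]
2. D_y = -3  [EC ∥ DB ∩ CB ∥ ED]
   → D = (10, -3)
3. A_x = 1109/269  [E, B, A are collinear ∩ CA ⟂ EB]
4. A_y = -285/269  [E, B, A are collinear ∩ CA ⟂ EB]
   → A = (1109/269, -285/269)

A = (1109/269, -285/269)
D = (10, -3)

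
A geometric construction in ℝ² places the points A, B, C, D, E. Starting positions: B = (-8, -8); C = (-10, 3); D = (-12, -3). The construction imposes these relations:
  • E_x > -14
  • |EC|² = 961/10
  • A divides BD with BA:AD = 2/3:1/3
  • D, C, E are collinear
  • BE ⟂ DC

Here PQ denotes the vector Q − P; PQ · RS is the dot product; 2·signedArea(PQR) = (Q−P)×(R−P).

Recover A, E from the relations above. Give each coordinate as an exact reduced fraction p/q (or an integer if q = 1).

A = (-32/3, -14/3)
E = (-131/10, -63/10)

1. A_x = -32/3  [A divides BD with BA:AD = 2/3:1/3]
2. A_y = -14/3  [A divides BD with BA:AD = 2/3:1/3]
   → A = (-32/3, -14/3)
3. E_x = -131/10  [D, C, E are collinear ∩ BE ⟂ DC]
4. E_y = -63/10  [D, C, E are collinear ∩ BE ⟂ DC]
   → E = (-131/10, -63/10)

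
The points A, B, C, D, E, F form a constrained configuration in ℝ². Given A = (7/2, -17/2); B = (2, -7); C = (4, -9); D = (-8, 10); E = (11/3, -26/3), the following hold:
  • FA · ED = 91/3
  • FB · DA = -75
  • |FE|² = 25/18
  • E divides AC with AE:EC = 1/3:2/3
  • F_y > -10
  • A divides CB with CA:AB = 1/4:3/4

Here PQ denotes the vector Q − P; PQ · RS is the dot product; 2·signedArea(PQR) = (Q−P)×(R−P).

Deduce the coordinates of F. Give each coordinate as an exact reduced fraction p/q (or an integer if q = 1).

1. F_x = 9/2  [FB · DA = -75 ∩ FA · ED = 91/3]
2. F_y = -19/2  [FB · DA = -75 ∩ FA · ED = 91/3]
   → F = (9/2, -19/2)

F = (9/2, -19/2)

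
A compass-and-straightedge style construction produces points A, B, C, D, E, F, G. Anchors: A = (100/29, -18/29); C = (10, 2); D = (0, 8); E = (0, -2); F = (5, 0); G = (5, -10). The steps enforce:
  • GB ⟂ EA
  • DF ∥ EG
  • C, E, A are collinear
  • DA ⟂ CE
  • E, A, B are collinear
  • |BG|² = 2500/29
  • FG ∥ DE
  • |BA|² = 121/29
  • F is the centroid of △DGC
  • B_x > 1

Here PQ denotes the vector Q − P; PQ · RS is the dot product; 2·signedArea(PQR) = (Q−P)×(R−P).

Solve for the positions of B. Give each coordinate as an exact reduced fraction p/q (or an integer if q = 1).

1. B_x = 45/29  [E, A, B are collinear ∩ GB ⟂ EA]
2. B_y = -40/29  [E, A, B are collinear ∩ GB ⟂ EA]
   → B = (45/29, -40/29)

B = (45/29, -40/29)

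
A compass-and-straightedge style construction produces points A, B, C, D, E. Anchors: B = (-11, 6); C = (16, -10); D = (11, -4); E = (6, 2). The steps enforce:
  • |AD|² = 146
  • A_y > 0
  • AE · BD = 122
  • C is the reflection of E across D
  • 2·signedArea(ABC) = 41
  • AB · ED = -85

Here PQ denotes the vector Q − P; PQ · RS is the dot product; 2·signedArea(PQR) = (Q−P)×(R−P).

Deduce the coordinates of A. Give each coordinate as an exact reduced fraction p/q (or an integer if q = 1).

1. A_x = 0  [AB · ED = -85 ∩ AE · BD = 122]
2. A_y = 1  [AB · ED = -85 ∩ AE · BD = 122]
   → A = (0, 1)

A = (0, 1)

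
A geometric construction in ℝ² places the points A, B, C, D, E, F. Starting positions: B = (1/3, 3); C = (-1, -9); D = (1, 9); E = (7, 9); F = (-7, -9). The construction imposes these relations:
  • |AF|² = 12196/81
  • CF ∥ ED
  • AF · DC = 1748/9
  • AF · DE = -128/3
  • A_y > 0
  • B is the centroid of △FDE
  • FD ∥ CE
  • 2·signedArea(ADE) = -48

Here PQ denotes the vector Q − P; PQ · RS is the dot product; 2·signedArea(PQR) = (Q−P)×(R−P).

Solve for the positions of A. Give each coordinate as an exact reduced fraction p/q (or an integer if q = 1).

A = (1/9, 1)

1. A_x = 1/9  [AF · DE = -128/3 ∩ AF · DC = 1748/9]
2. A_y = 1  [AF · DE = -128/3 ∩ AF · DC = 1748/9]
   → A = (1/9, 1)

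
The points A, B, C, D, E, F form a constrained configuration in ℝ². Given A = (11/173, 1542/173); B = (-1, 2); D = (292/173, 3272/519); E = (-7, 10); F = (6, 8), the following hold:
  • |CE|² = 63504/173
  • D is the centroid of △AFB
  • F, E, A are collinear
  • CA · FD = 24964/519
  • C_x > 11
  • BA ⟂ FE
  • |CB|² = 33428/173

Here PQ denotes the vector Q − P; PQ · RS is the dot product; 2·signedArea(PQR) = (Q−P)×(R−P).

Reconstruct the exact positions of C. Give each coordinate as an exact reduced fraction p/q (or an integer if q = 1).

1. C_x = 2065/173  [line 746/173·x + 880/519·y + -32950/519 = 0 ∩ |CE|² = 63504/173]
2. C_y = 1226/173  [line 746/173·x + 880/519·y + -32950/519 = 0 ∩ |CE|² = 63504/173]
   → C = (2065/173, 1226/173)

C = (2065/173, 1226/173)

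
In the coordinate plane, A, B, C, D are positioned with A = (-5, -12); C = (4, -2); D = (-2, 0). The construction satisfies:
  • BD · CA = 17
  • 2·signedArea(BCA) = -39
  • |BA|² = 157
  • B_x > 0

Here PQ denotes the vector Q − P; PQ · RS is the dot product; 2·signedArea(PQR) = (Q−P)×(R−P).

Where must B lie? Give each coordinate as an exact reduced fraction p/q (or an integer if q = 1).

B = (1, -1)

1. B_x = 1  [2·signedArea(BCA) = -39 ∩ BD · CA = 17]
2. B_y = -1  [2·signedArea(BCA) = -39 ∩ BD · CA = 17]
   → B = (1, -1)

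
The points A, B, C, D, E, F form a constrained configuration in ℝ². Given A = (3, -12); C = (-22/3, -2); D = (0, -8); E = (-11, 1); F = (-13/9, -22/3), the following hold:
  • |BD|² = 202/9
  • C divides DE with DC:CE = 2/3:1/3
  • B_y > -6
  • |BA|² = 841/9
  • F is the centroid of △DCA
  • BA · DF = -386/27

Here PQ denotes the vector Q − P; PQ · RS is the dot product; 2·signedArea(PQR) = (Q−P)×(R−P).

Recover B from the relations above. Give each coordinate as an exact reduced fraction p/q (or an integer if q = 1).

1. B_x = -11/3  [line 13/9·x + -2/3·y + 53/27 = 0 ∩ |BD|² = 202/9]
2. B_y = -5  [line 13/9·x + -2/3·y + 53/27 = 0 ∩ |BD|² = 202/9]
   → B = (-11/3, -5)

B = (-11/3, -5)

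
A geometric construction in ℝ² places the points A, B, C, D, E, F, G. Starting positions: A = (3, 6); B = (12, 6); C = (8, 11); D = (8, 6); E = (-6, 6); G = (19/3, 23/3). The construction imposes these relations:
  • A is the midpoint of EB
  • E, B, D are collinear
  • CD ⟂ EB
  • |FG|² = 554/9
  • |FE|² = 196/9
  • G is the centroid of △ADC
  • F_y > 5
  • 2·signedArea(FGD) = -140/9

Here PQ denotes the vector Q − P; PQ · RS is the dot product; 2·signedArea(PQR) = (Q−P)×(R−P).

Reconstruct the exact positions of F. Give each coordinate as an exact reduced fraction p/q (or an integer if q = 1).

1. F_x = -4/3  [line 5/3·x + 5/3·y + -70/9 = 0 ∩ |FG|² = 554/9]
2. F_y = 6  [line 5/3·x + 5/3·y + -70/9 = 0 ∩ |FG|² = 554/9]
   → F = (-4/3, 6)

F = (-4/3, 6)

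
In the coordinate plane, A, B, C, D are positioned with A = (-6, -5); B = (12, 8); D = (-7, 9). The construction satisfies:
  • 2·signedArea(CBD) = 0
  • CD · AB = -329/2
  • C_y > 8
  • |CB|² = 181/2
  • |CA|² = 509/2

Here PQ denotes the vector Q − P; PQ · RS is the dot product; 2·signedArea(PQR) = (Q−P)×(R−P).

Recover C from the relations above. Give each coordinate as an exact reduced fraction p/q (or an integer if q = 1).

1. C_x = 5/2  [2·signedArea(CBD) = 0 ∩ CD · AB = -329/2]
2. C_y = 17/2  [2·signedArea(CBD) = 0 ∩ CD · AB = -329/2]
   → C = (5/2, 17/2)

C = (5/2, 17/2)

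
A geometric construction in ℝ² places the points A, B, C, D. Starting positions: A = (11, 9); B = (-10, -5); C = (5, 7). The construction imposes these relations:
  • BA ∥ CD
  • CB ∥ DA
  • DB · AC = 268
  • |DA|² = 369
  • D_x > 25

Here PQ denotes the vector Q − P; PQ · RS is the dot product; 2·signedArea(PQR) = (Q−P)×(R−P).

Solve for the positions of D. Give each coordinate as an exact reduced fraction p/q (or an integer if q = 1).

D = (26, 21)

1. D_x = 26  [CB ∥ DA ∩ BA ∥ CD]
2. D_y = 21  [CB ∥ DA ∩ BA ∥ CD]
   → D = (26, 21)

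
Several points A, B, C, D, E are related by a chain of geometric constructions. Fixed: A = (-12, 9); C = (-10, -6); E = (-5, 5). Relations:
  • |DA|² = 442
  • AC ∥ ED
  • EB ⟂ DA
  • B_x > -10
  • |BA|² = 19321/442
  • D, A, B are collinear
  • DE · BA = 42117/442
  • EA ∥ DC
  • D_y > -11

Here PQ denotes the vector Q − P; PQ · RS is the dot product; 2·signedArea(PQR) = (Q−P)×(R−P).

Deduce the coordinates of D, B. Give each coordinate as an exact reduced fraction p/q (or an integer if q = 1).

1. D_x = -3  [EA ∥ DC ∩ AC ∥ ED]
2. D_y = -10  [EA ∥ DC ∩ AC ∥ ED]
   → D = (-3, -10)
3. B_x = -4053/442  [D, A, B are collinear ∩ EB ⟂ DA]
4. B_y = 1337/442  [D, A, B are collinear ∩ EB ⟂ DA]
   → B = (-4053/442, 1337/442)

B = (-4053/442, 1337/442)
D = (-3, -10)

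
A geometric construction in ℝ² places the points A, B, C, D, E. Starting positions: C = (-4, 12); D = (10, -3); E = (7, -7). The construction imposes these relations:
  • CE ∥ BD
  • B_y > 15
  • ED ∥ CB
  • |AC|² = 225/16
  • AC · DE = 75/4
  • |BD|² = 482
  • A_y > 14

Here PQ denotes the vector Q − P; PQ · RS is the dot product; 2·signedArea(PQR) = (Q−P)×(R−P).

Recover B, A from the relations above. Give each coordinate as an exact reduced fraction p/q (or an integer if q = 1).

A = (-7/4, 15)
B = (-1, 16)

1. B_x = -1  [CE ∥ BD ∩ ED ∥ CB]
2. B_y = 16  [CE ∥ BD ∩ ED ∥ CB]
   → B = (-1, 16)
3. A_x = -7/4  [line 3·x + 4·y + -219/4 = 0 ∩ |AC|² = 225/16]
4. A_y = 15  [line 3·x + 4·y + -219/4 = 0 ∩ |AC|² = 225/16]
   → A = (-7/4, 15)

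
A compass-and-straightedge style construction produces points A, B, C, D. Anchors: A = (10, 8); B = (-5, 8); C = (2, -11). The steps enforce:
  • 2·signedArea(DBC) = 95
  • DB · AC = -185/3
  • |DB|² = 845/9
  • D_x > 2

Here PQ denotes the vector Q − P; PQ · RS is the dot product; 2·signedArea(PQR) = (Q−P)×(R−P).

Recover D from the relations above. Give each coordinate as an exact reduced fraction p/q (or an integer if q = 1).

D = (7/3, 5/3)

1. D_x = 7/3  [2·signedArea(DBC) = 95 ∩ DB · AC = -185/3]
2. D_y = 5/3  [2·signedArea(DBC) = 95 ∩ DB · AC = -185/3]
   → D = (7/3, 5/3)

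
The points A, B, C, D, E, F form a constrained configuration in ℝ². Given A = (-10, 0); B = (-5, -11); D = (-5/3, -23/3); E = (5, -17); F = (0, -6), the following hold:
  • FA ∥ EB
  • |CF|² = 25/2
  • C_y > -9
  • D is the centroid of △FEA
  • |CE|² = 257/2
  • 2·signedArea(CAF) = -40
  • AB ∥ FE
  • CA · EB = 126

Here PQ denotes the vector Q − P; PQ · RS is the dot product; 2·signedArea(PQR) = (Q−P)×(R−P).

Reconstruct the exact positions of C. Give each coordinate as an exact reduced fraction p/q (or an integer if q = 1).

C = (-5/2, -17/2)

1. C_x = -5/2  [2·signedArea(CAF) = -40 ∩ CA · EB = 126]
2. C_y = -17/2  [2·signedArea(CAF) = -40 ∩ CA · EB = 126]
   → C = (-5/2, -17/2)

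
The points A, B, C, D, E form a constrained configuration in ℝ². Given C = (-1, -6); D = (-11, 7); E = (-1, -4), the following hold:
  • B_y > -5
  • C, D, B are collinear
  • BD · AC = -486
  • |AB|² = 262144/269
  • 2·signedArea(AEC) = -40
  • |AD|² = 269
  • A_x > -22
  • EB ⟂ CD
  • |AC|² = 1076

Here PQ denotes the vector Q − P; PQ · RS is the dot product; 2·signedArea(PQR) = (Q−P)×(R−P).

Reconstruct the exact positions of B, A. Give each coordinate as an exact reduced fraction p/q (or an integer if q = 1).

1. B_x = -529/269  [C, D, B are collinear ∩ EB ⟂ CD]
2. B_y = -1276/269  [C, D, B are collinear ∩ EB ⟂ CD]
   → B = (-529/269, -1276/269)
3. A_x = -21  [2·signedArea(AEC) = -40 ∩ BD · AC = -486]
4. A_y = 20  [2·signedArea(AEC) = -40 ∩ BD · AC = -486]
   → A = (-21, 20)

A = (-21, 20)
B = (-529/269, -1276/269)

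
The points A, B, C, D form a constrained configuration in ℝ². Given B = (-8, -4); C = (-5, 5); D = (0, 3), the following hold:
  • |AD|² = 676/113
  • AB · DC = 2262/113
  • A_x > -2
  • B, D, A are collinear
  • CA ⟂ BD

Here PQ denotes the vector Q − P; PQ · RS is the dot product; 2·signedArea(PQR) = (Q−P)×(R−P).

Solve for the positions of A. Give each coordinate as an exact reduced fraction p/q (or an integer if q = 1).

1. A_x = -208/113  [B, D, A are collinear ∩ CA ⟂ BD]
2. A_y = 157/113  [B, D, A are collinear ∩ CA ⟂ BD]
   → A = (-208/113, 157/113)

A = (-208/113, 157/113)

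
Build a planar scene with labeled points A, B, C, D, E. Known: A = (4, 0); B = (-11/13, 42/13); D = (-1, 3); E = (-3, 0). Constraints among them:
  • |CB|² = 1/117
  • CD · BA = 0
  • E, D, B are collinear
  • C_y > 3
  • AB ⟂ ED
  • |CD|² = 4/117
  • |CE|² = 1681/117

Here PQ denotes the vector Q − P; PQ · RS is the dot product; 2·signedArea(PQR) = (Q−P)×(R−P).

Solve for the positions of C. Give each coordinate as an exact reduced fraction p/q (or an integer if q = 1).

C = (-35/39, 41/13)

1. C_x = -35/39  [line -63/13·x + 42/13·y + -189/13 = 0 ∩ |CD|² = 4/117]
2. C_y = 41/13  [line -63/13·x + 42/13·y + -189/13 = 0 ∩ |CD|² = 4/117]
   → C = (-35/39, 41/13)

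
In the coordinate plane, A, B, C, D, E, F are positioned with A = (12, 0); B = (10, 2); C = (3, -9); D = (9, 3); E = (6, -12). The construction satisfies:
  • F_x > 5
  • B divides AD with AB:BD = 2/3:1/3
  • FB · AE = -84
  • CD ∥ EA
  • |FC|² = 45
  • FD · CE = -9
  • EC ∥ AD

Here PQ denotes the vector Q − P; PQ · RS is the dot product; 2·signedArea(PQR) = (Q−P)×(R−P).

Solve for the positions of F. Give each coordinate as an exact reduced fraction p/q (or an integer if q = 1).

F = (6, -3)

1. F_x = 6  [FD · CE = -9 ∩ FB · AE = -84]
2. F_y = -3  [FD · CE = -9 ∩ FB · AE = -84]
   → F = (6, -3)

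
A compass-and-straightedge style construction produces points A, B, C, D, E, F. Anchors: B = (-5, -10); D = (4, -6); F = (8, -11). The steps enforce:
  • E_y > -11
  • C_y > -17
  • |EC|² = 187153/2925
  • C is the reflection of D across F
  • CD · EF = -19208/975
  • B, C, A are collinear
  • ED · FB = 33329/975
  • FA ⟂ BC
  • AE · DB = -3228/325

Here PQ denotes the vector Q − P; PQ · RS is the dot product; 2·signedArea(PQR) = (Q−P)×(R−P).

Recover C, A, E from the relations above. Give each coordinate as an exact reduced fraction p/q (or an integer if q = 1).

1. C_x = 12  [C is the reflection of D across F]
2. C_y = -16  [C is the reflection of D across F]
   → C = (12, -16)
3. A_x = 2234/325  [B, C, A are collinear ∩ FA ⟂ BC]
4. A_y = -4612/325  [B, C, A are collinear ∩ FA ⟂ BC]
   → A = (2234/325, -4612/325)
5. E_x = 6134/975  [ED · FB = 33329/975 ∩ CD · EF = -19208/975]
6. E_y = -3379/325  [ED · FB = 33329/975 ∩ CD · EF = -19208/975]
   → E = (6134/975, -3379/325)

A = (2234/325, -4612/325)
C = (12, -16)
E = (6134/975, -3379/325)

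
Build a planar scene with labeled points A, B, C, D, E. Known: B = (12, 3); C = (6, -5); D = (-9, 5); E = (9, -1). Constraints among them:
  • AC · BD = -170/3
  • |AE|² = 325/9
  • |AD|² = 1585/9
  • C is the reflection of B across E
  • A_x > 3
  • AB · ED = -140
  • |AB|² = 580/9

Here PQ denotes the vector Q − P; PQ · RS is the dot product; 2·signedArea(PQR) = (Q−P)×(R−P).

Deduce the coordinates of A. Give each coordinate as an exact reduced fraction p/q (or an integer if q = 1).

A = (4, 7/3)

1. A_x = 4  [AC · BD = -170/3 ∩ AB · ED = -140]
2. A_y = 7/3  [AC · BD = -170/3 ∩ AB · ED = -140]
   → A = (4, 7/3)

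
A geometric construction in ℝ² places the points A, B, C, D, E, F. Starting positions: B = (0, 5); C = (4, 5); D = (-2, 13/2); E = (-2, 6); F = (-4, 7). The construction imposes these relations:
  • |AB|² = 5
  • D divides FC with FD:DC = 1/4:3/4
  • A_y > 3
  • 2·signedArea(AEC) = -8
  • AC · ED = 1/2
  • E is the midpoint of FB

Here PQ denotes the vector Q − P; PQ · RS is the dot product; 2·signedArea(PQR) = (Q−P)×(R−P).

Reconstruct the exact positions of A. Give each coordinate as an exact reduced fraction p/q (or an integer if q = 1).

1. A_x = 2  [AC · ED = 1/2 ∩ 2·signedArea(AEC) = -8]
2. A_y = 4  [AC · ED = 1/2 ∩ 2·signedArea(AEC) = -8]
   → A = (2, 4)

A = (2, 4)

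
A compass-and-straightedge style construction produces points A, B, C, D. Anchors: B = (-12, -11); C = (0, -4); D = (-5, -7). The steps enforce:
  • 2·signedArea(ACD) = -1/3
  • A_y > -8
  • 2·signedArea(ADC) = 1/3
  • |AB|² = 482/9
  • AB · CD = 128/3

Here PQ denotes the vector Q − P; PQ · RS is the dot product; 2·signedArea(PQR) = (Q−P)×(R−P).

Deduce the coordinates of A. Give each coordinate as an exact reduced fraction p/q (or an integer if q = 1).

A = (-17/3, -22/3)

1. A_x = -17/3  [2·signedArea(ADC) = 1/3 ∩ AB · CD = 128/3]
2. A_y = -22/3  [2·signedArea(ADC) = 1/3 ∩ AB · CD = 128/3]
   → A = (-17/3, -22/3)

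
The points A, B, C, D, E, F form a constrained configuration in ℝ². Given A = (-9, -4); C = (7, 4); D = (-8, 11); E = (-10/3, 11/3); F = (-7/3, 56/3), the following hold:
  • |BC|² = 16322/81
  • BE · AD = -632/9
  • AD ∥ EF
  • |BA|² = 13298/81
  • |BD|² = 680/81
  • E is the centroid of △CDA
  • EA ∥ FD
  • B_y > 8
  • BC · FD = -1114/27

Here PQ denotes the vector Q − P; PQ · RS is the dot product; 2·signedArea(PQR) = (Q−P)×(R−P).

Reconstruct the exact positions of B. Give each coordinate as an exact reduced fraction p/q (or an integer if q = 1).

1. B_x = -58/9  [BC · FD = -1114/27 ∩ BE · AD = -632/9]
2. B_y = 77/9  [BC · FD = -1114/27 ∩ BE · AD = -632/9]
   → B = (-58/9, 77/9)

B = (-58/9, 77/9)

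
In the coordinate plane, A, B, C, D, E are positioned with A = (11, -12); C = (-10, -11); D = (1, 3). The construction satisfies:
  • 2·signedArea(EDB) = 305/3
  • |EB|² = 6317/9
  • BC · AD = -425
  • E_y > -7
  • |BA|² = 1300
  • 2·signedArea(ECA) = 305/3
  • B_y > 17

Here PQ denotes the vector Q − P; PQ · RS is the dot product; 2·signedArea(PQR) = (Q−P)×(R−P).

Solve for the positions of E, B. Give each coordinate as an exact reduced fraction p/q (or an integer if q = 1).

B = (-9, 18)
E = (2/3, -20/3)

1. B_x = -9  [line 10·x + -15·y + 360 = 0 ∩ |BA|² = 1300]
2. B_y = 18  [line 10·x + -15·y + 360 = 0 ∩ |BA|² = 1300]
   → B = (-9, 18)
3. E_x = 2/3  [2·signedArea(EDB) = 305/3 ∩ 2·signedArea(ECA) = 305/3]
4. E_y = -20/3  [2·signedArea(EDB) = 305/3 ∩ 2·signedArea(ECA) = 305/3]
   → E = (2/3, -20/3)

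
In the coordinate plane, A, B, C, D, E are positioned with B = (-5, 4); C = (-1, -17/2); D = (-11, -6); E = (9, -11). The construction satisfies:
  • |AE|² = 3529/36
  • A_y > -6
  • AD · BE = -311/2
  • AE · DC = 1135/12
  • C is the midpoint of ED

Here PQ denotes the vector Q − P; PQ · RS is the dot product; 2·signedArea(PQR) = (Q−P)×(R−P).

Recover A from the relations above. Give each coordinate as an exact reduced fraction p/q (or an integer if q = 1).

1. A_x = 1  [AD · BE = -311/2 ∩ AE · DC = 1135/12]
2. A_y = -31/6  [AD · BE = -311/2 ∩ AE · DC = 1135/12]
   → A = (1, -31/6)

A = (1, -31/6)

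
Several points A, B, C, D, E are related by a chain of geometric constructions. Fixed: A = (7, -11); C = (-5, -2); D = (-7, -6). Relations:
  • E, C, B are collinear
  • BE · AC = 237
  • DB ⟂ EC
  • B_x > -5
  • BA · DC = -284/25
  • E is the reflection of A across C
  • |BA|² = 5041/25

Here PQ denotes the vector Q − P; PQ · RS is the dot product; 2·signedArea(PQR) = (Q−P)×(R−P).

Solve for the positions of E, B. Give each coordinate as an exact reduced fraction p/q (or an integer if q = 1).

B = (-109/25, -62/25)
E = (-17, 7)

1. E_x = -17  [E is the reflection of A across C]
2. E_y = 7  [E is the reflection of A across C]
   → E = (-17, 7)
3. B_x = -109/25  [E, C, B are collinear ∩ DB ⟂ EC]
4. B_y = -62/25  [E, C, B are collinear ∩ DB ⟂ EC]
   → B = (-109/25, -62/25)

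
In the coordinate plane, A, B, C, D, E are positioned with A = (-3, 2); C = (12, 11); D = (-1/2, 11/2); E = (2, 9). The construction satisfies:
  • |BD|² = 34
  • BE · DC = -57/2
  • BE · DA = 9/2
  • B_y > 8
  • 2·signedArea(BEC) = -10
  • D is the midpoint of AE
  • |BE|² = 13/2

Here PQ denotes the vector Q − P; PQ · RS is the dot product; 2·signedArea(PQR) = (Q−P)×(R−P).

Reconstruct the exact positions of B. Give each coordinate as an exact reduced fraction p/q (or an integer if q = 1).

1. B_x = 9/2  [BE · DA = 9/2 ∩ BE · DC = -57/2]
2. B_y = 17/2  [BE · DA = 9/2 ∩ BE · DC = -57/2]
   → B = (9/2, 17/2)

B = (9/2, 17/2)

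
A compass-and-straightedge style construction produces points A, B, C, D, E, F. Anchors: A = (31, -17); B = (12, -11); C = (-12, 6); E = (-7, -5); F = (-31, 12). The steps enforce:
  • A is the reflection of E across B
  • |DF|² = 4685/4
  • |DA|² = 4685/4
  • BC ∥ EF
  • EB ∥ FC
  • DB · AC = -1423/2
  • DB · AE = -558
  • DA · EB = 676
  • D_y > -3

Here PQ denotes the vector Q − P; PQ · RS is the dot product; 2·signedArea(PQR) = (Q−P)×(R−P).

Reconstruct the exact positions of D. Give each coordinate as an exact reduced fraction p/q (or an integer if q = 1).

1. D_x = 0  [DB · AC = -1423/2 ∩ DB · AE = -558]
2. D_y = -5/2  [DB · AC = -1423/2 ∩ DB · AE = -558]
   → D = (0, -5/2)

D = (0, -5/2)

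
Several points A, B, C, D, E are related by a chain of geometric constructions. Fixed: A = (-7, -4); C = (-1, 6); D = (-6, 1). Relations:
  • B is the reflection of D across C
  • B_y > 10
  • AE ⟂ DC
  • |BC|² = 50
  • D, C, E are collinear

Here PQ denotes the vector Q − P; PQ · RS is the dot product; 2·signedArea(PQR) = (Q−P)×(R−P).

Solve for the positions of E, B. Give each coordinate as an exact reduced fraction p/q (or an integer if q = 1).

1. E_x = -9  [D, C, E are collinear ∩ AE ⟂ DC]
2. E_y = -2  [D, C, E are collinear ∩ AE ⟂ DC]
   → E = (-9, -2)
3. B_x = 4  [B is the reflection of D across C]
4. B_y = 11  [B is the reflection of D across C]
   → B = (4, 11)

B = (4, 11)
E = (-9, -2)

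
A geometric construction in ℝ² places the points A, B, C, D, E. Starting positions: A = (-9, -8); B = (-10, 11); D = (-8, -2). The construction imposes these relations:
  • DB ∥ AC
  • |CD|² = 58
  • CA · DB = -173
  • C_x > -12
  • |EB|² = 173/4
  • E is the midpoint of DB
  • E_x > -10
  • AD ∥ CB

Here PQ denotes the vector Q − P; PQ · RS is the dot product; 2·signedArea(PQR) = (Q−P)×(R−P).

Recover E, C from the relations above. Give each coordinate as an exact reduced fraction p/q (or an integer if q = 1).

C = (-11, 5)
E = (-9, 9/2)

1. E_x = -9  [E is the midpoint of DB]
2. E_y = 9/2  [E is the midpoint of DB]
   → E = (-9, 9/2)
3. C_x = -11  [AD ∥ CB ∩ DB ∥ AC]
4. C_y = 5  [AD ∥ CB ∩ DB ∥ AC]
   → C = (-11, 5)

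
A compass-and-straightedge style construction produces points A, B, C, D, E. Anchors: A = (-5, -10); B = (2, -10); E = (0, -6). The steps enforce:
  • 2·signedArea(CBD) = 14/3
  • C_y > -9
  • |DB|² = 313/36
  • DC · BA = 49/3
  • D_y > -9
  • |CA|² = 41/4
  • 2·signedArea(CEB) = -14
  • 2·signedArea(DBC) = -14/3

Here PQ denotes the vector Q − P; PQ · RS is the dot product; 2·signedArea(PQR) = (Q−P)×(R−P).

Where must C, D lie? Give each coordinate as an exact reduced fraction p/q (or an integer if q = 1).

1. C_x = -5/2  [line 4·x + 2·y + 26 = 0 ∩ |CA|² = 41/4]
2. C_y = -8  [line 4·x + 2·y + 26 = 0 ∩ |CA|² = 41/4]
   → C = (-5/2, -8)
3. D_x = -1/6  [2·signedArea(DBC) = -14/3 ∩ DC · BA = 49/3]
4. D_y = -8  [2·signedArea(DBC) = -14/3 ∩ DC · BA = 49/3]
   → D = (-1/6, -8)

C = (-5/2, -8)
D = (-1/6, -8)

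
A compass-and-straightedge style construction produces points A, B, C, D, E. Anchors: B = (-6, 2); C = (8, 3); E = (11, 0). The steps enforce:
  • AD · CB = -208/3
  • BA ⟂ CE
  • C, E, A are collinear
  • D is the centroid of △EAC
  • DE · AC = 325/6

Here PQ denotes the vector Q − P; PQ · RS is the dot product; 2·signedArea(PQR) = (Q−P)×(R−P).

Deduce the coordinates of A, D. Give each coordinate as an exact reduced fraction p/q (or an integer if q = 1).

A = (3/2, 19/2)
D = (41/6, 25/6)

1. A_x = 3/2  [C, E, A are collinear ∩ BA ⟂ CE]
2. A_y = 19/2  [C, E, A are collinear ∩ BA ⟂ CE]
   → A = (3/2, 19/2)
3. D_x = 41/6  [D is the centroid of △EAC]
4. D_y = 25/6  [D is the centroid of △EAC]
   → D = (41/6, 25/6)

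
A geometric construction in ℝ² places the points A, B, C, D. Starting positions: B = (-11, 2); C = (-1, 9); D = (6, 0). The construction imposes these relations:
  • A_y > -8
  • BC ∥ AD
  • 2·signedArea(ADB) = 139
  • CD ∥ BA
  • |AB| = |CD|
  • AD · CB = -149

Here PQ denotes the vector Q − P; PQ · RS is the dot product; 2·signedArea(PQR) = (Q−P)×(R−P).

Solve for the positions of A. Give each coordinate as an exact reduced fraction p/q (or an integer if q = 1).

1. A_x = -4  [BC ∥ AD ∩ CD ∥ BA]
2. A_y = -7  [BC ∥ AD ∩ CD ∥ BA]
   → A = (-4, -7)

A = (-4, -7)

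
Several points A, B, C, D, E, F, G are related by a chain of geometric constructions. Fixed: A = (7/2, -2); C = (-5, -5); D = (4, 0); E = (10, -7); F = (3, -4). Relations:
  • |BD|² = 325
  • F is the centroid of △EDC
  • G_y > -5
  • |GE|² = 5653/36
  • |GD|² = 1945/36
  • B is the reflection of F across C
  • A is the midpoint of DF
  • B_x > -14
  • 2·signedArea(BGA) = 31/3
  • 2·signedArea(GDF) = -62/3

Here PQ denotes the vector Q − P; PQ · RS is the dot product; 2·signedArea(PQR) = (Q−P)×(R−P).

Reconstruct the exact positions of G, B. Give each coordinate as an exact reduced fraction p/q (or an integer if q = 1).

1. B_x = -13  [B is the reflection of F across C]
2. B_y = -6  [B is the reflection of F across C]
   → B = (-13, -6)
3. G_x = -13/6  [2·signedArea(GDF) = -62/3 ∩ 2·signedArea(BGA) = 31/3]
4. G_y = -4  [2·signedArea(GDF) = -62/3 ∩ 2·signedArea(BGA) = 31/3]
   → G = (-13/6, -4)

B = (-13, -6)
G = (-13/6, -4)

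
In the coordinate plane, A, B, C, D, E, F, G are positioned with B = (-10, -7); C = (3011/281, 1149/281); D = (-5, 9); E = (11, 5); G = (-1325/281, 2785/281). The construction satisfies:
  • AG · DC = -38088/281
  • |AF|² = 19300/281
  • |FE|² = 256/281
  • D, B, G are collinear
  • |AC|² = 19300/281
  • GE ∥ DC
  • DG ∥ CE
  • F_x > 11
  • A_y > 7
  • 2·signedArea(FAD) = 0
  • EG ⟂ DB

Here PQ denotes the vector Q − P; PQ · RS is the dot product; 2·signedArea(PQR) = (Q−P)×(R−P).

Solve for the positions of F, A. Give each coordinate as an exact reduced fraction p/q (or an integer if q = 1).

1. A_x = 883/281  [line -4416/281·x + 1380/281·y + 3588/281 = 0 ∩ |AC|² = 19300/281]
2. A_y = 2095/281  [line -4416/281·x + 1380/281·y + 3588/281 = 0 ∩ |AC|² = 19300/281]
   → A = (883/281, 2095/281)
3. F_x = 3171/281  [line -434/281·x + -2288/281·y + 18422/281 = 0 ∩ |AF|² = 19300/281]
4. F_y = 1661/281  [line -434/281·x + -2288/281·y + 18422/281 = 0 ∩ |AF|² = 19300/281]
   → F = (3171/281, 1661/281)

A = (883/281, 2095/281)
F = (3171/281, 1661/281)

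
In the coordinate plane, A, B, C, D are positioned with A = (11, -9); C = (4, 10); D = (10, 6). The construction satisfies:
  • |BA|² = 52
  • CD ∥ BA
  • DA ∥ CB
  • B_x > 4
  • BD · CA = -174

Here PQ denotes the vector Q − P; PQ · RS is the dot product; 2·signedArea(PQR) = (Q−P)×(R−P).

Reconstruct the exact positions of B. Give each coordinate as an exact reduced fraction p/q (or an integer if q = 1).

B = (5, -5)

1. B_x = 5  [CD ∥ BA ∩ DA ∥ CB]
2. B_y = -5  [CD ∥ BA ∩ DA ∥ CB]
   → B = (5, -5)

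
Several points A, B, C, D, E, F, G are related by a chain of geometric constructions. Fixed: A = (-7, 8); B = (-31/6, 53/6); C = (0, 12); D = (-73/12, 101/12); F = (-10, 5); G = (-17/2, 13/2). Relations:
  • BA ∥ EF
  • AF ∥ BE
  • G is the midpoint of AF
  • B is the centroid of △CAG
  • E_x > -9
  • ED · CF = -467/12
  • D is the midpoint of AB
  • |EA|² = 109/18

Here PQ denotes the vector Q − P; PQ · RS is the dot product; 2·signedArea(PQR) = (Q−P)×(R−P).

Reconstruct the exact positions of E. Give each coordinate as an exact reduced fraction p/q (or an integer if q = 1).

E = (-49/6, 35/6)

1. E_x = -49/6  [BA ∥ EF ∩ AF ∥ BE]
2. E_y = 35/6  [BA ∥ EF ∩ AF ∥ BE]
   → E = (-49/6, 35/6)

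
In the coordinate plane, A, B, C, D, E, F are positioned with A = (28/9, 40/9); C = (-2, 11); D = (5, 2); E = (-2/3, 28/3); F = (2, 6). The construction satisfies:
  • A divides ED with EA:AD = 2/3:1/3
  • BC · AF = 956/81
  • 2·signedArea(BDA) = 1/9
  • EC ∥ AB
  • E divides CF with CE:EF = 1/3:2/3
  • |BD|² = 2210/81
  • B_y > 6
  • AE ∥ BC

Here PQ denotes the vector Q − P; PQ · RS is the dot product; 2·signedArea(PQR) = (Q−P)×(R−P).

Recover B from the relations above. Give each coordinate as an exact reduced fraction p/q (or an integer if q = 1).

B = (16/9, 55/9)

1. B_x = 16/9  [AE ∥ BC ∩ EC ∥ AB]
2. B_y = 55/9  [AE ∥ BC ∩ EC ∥ AB]
   → B = (16/9, 55/9)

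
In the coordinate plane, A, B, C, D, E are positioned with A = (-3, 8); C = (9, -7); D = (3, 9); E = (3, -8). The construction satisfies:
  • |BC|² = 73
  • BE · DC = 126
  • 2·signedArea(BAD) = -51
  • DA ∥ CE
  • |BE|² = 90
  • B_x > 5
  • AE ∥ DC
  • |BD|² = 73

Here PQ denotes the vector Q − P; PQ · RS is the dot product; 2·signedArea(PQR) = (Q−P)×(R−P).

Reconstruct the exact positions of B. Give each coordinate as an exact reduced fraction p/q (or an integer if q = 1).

1. B_x = 6  [BE · DC = 126 ∩ 2·signedArea(BAD) = -51]
2. B_y = 1  [BE · DC = 126 ∩ 2·signedArea(BAD) = -51]
   → B = (6, 1)

B = (6, 1)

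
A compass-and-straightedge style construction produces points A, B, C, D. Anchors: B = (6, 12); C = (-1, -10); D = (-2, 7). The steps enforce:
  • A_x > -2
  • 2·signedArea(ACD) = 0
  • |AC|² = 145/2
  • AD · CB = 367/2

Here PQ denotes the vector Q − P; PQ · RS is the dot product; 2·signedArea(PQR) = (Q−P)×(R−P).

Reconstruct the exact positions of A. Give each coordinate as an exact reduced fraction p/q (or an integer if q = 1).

A = (-3/2, -3/2)

1. A_x = -3/2  [2·signedArea(ACD) = 0 ∩ AD · CB = 367/2]
2. A_y = -3/2  [2·signedArea(ACD) = 0 ∩ AD · CB = 367/2]
   → A = (-3/2, -3/2)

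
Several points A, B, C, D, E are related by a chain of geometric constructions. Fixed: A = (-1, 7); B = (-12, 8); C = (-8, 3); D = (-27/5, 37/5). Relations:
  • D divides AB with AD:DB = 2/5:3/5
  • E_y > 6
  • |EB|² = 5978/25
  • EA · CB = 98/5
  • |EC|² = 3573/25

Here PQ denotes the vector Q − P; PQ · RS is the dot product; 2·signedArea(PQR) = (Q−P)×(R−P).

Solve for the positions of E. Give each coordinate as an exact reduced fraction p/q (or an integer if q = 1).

1. E_x = 17/5  [line 4·x + -5·y + 97/5 = 0 ∩ |EB|² = 5978/25]
2. E_y = 33/5  [line 4·x + -5·y + 97/5 = 0 ∩ |EB|² = 5978/25]
   → E = (17/5, 33/5)

E = (17/5, 33/5)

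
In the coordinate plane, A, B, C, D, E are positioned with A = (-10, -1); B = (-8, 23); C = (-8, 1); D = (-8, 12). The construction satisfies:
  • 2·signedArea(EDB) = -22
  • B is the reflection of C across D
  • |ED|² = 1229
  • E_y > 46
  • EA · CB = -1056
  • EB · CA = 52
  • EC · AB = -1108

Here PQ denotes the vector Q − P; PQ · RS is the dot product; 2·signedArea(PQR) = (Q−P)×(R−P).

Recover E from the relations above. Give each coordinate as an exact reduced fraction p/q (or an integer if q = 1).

1. E_x = -6  [EA · CB = -1056 ∩ EB · CA = 52]
2. E_y = 47  [EA · CB = -1056 ∩ EB · CA = 52]
   → E = (-6, 47)

E = (-6, 47)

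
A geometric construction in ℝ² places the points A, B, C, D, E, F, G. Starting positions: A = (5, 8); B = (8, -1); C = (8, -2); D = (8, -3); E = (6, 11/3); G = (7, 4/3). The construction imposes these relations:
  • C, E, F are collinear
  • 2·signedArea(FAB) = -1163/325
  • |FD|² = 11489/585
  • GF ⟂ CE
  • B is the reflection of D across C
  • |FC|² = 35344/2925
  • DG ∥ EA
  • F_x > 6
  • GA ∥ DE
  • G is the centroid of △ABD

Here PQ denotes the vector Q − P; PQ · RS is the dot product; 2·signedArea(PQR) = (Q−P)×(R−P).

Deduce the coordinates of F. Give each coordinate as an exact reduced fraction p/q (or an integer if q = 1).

1. F_x = 2224/325  [C, E, F are collinear ∩ GF ⟂ CE]
2. F_y = 1246/975  [C, E, F are collinear ∩ GF ⟂ CE]
   → F = (2224/325, 1246/975)

F = (2224/325, 1246/975)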